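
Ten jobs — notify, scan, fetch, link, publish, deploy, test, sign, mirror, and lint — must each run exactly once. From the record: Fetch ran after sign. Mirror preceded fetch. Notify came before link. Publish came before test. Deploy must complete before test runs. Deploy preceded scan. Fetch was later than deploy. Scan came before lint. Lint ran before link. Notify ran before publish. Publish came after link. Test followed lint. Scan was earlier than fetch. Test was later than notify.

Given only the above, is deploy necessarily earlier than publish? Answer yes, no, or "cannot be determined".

Chain the constraints: deploy → scan → lint → link → publish. Each link is directly stated, so deploy comes before publish.

yes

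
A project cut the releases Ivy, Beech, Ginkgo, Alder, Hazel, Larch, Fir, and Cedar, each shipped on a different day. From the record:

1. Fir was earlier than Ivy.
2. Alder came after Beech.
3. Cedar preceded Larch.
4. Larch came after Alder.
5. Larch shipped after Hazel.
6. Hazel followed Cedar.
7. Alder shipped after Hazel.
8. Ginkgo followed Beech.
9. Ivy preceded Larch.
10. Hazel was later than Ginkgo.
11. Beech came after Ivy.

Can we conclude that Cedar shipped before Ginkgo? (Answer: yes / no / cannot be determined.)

cannot be determined

No chain of stated constraints runs from Cedar to Ginkgo, and none runs from Ginkgo to Cedar either.
So the relative order of Cedar and Ginkgo is not fixed by the given facts.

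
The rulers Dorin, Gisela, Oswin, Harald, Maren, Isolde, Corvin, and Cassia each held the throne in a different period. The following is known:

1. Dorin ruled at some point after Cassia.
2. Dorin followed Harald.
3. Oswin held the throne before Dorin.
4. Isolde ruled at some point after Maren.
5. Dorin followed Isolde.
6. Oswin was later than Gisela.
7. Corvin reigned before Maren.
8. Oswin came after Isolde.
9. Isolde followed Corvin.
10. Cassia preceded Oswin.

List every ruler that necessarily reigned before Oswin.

Cassia, Corvin, Gisela, Isolde, Maren

Directly stated before Oswin: Cassia, Gisela, and Isolde.
Corvin reaches Oswin via Corvin → Isolde → Oswin.
Maren reaches Oswin via Maren → Isolde → Oswin.
No chain forces Harald (or any of the others) ahead of Oswin.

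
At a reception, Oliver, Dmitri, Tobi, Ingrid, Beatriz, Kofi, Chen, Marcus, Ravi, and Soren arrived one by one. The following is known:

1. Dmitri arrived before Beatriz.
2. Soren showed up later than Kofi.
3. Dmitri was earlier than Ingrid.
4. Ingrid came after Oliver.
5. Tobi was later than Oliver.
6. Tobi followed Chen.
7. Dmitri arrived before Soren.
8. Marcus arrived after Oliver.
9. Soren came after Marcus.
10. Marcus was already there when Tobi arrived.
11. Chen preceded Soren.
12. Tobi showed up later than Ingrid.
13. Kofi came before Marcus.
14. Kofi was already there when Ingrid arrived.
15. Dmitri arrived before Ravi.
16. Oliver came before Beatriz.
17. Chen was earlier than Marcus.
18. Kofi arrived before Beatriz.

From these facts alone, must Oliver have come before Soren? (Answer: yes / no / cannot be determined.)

yes

Chain the constraints: Oliver → Marcus → Soren. Each link is directly stated, so Oliver comes before Soren.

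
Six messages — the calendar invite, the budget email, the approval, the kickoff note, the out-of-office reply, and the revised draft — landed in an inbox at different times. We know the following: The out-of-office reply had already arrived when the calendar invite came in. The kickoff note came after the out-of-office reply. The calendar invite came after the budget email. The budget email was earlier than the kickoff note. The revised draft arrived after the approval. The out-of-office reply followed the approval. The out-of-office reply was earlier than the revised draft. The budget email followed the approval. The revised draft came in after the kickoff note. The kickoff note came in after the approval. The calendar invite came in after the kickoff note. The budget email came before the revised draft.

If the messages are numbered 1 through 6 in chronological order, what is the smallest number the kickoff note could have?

4

The approval, the budget email, and the out-of-office reply must all come before the kickoff note — 3 forced predecessors.
Nothing else is forced ahead of the kickoff note, so its earliest slot is position 3 + 1 = 4.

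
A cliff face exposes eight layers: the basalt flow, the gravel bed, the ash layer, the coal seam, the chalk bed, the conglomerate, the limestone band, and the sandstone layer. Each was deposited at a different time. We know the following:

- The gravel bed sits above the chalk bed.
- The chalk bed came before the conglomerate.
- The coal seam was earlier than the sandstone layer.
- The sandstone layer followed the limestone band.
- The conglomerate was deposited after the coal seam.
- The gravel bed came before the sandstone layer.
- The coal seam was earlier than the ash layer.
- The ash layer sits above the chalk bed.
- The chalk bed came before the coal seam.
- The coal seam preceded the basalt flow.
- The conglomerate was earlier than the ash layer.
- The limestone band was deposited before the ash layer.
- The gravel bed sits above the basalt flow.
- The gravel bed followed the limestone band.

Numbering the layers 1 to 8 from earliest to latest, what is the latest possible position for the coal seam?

3

The coal seam must come before the ash layer, the basalt flow, the conglomerate, the gravel bed, and the sandstone layer — 5 layers forced after it.
Everything else can be placed before the coal seam in some valid order, so the coal seam can sit as late as position 8 − 5 = 3.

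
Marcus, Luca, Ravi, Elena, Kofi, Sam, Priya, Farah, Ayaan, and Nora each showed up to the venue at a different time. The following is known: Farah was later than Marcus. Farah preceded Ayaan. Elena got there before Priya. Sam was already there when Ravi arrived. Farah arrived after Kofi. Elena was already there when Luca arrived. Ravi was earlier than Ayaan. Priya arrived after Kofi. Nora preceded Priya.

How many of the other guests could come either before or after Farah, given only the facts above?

Forced before Farah: Kofi and Marcus; forced after Farah: Ayaan.
That leaves Elena, Luca, Nora, Priya, Ravi, and Sam with no forced order relative to Farah — 6.

6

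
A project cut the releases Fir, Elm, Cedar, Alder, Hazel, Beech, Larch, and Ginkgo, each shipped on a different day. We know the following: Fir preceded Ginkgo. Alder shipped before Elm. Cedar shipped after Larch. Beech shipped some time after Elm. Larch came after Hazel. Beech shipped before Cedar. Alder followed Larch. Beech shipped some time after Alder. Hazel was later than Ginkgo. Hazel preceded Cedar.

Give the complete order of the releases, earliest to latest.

The constraints fix every adjacent pair, so only one ordering works:
Fir → Ginkgo → Hazel → Larch → Alder → Elm → Beech → Cedar.

Fir, Ginkgo, Hazel, Larch, Alder, Elm, Beech, Cedar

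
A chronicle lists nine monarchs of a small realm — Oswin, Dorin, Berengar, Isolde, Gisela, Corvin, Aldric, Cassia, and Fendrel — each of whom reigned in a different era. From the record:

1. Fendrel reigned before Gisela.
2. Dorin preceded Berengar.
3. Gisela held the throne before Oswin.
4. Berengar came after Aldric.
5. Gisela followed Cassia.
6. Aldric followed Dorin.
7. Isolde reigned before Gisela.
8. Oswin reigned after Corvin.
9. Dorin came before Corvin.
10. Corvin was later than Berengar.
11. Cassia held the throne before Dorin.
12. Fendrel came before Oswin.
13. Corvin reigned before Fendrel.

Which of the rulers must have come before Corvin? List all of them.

Directly stated before Corvin: Berengar and Dorin.
Aldric reaches Corvin via Aldric → Berengar → Corvin.
Cassia reaches Corvin via Cassia → Dorin → Corvin.
No chain forces Isolde (or any of the others) ahead of Corvin.

Aldric, Berengar, Cassia, Dorin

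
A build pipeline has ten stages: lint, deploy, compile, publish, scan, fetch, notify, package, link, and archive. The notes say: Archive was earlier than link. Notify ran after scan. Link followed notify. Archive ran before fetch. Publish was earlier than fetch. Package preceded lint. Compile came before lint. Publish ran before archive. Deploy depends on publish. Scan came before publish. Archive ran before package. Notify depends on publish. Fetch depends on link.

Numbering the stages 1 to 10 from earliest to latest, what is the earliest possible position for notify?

3

Publish and scan must both come before notify — 2 forced predecessors.
Nothing else is forced ahead of notify, so its earliest slot is position 2 + 1 = 3.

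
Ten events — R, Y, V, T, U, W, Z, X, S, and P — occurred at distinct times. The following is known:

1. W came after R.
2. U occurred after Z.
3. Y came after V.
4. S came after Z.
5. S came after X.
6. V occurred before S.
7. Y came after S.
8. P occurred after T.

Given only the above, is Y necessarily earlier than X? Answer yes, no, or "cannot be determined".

no

Tracing the constraints gives X → S → Y, so X must come before Y.
That means Y cannot be before X.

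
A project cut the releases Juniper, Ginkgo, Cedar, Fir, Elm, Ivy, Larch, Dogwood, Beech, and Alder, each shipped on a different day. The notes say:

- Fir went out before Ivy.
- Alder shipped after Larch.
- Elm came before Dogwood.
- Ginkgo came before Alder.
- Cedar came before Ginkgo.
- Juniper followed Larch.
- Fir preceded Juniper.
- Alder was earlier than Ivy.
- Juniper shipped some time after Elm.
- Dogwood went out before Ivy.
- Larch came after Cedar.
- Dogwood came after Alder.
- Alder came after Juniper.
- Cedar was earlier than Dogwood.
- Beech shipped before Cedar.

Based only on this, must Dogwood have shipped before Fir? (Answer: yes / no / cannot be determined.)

no

Tracing the constraints gives Fir → Juniper → Alder → Dogwood, so Fir must come before Dogwood.
That means Dogwood cannot be before Fir.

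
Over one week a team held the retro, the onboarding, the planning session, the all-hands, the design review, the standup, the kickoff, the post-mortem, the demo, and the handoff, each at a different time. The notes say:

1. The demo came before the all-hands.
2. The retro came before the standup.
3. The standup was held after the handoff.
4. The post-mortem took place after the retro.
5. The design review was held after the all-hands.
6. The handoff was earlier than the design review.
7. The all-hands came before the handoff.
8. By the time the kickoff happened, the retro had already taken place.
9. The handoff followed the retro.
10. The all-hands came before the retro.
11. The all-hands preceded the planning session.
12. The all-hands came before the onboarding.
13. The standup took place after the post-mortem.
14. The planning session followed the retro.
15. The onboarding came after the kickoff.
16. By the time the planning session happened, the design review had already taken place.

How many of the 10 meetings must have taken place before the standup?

Directly stated before the standup: the handoff, the post-mortem, and the retro.
The all-hands reaches the standup via the all-hands → the handoff → the standup.
The demo reaches the standup via the demo → the all-hands → the handoff → the standup.
That's the all-hands, the demo, the handoff, the post-mortem, and the retro — 5 in all.

5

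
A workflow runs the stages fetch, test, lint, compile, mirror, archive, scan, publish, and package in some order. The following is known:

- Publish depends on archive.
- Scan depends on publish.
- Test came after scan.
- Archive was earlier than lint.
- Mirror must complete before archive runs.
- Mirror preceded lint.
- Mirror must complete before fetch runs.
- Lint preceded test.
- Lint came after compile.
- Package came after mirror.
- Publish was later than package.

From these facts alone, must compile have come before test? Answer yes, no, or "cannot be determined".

yes

Chain the constraints: compile → lint → test. Each link is directly stated, so compile comes before test.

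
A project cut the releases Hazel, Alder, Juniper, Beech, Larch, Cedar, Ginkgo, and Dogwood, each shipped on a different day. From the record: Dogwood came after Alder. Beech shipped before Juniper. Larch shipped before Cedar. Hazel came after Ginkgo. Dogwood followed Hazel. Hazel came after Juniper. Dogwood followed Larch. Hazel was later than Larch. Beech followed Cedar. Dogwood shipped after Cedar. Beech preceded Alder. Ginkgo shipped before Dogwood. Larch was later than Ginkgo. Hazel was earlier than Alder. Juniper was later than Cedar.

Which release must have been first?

Ginkgo has a chain of constraints placing it before every other release, so Ginkgo must be first.

Ginkgo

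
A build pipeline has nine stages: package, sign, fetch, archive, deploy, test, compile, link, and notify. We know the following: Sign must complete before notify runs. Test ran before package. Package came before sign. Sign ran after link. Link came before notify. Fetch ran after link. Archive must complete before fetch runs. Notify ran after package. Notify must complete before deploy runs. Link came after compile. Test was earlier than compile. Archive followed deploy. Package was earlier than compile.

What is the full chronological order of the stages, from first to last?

test, package, compile, link, sign, notify, deploy, archive, fetch

The constraints fix every adjacent pair, so only one ordering works:
test → package → compile → link → sign → notify → deploy → archive → fetch.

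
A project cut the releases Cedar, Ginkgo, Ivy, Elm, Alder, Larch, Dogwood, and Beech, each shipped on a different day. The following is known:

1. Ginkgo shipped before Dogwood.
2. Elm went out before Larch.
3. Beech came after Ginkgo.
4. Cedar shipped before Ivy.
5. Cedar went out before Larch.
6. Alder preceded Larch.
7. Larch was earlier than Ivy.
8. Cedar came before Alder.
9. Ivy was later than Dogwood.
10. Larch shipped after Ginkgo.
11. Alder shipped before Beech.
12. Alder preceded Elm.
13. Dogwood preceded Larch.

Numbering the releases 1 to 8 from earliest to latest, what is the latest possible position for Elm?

6

Elm must come before Ivy and Larch — 2 releases forced after it.
Everything else can be placed before Elm in some valid order, so Elm can sit as late as position 8 − 2 = 6.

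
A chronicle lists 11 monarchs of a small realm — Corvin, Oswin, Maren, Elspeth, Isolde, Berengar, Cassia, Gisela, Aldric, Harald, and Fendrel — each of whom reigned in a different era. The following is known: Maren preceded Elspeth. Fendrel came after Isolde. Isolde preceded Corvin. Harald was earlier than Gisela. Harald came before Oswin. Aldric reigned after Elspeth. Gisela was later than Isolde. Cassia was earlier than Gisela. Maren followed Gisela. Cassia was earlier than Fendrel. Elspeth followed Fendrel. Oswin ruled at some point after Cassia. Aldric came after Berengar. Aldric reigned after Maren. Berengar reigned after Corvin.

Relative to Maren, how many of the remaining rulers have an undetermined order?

Forced before Maren: Cassia, Gisela, Harald, and Isolde; forced after Maren: Aldric and Elspeth.
That leaves Berengar, Corvin, Fendrel, and Oswin with no forced order relative to Maren — 4.

4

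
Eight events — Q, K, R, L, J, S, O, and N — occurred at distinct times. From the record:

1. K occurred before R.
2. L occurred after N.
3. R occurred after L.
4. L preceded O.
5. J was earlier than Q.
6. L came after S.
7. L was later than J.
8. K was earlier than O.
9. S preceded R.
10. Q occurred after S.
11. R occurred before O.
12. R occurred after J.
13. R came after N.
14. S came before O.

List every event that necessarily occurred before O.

J, K, L, N, R, S

Directly stated before O: K, L, R, and S.
J reaches O via J → R → O.
N reaches O via N → L → O.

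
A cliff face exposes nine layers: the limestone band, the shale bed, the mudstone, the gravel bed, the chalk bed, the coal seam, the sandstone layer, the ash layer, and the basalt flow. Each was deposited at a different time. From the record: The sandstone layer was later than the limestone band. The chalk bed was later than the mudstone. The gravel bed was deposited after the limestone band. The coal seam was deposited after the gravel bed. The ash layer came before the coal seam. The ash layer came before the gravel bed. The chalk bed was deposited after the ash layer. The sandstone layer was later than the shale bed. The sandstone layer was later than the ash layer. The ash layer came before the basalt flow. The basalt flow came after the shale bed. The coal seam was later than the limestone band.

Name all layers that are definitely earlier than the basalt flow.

the ash layer, the shale bed

Directly stated before the basalt flow: the ash layer and the shale bed.
No chain forces the limestone band (or any of the others) ahead of the basalt flow.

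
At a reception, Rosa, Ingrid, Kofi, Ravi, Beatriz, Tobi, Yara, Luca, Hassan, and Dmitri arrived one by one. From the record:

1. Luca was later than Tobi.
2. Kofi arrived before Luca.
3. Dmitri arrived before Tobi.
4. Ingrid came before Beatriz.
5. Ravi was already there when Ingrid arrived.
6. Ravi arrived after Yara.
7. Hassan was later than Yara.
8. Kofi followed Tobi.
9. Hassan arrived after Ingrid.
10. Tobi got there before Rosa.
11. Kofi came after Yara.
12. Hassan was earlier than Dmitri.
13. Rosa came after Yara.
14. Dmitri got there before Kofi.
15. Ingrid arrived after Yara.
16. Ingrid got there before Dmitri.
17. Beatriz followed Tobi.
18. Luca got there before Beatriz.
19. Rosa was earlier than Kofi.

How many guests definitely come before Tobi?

Directly stated before Tobi: Dmitri.
Hassan reaches Tobi via Hassan → Dmitri → Tobi.
Ingrid reaches Tobi via Ingrid → Dmitri → Tobi.
Ravi reaches Tobi via Ravi → Ingrid → Dmitri → Tobi.
Likewise Yara reaches Tobi by chaining the stated constraints.
That's Dmitri, Hassan, Ingrid, Ravi, and Yara — 5 in all.

5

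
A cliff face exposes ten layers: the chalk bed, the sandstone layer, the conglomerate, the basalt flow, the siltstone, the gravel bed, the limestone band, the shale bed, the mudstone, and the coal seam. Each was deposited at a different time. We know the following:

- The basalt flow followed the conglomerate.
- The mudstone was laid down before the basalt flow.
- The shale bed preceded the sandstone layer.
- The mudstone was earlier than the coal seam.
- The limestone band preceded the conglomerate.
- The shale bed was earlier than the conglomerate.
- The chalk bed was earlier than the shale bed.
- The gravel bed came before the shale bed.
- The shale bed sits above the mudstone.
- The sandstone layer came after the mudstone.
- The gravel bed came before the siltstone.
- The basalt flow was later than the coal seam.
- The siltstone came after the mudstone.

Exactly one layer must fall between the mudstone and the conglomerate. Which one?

Tracing the constraints gives the mudstone → the shale bed → the conglomerate, so the shale bed sits after the mudstone and before the conglomerate.
No other layer is forced both after the mudstone and before the conglomerate.

the shale bed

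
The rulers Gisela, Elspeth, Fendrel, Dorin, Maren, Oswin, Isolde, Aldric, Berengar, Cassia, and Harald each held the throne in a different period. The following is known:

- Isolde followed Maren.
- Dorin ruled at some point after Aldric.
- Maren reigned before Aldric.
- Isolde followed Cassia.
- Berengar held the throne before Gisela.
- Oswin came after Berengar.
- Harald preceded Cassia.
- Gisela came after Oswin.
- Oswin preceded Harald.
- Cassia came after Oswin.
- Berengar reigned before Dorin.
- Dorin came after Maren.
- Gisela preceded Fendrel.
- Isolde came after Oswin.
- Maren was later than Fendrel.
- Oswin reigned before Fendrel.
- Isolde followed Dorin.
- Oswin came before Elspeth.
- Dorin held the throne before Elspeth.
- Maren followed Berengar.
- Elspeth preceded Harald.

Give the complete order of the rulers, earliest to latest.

Berengar, Oswin, Gisela, Fendrel, Maren, Aldric, Dorin, Elspeth, Harald, Cassia, Isolde

The constraints fix every adjacent pair, so only one ordering works:
Berengar → Oswin → Gisela → Fendrel → Maren → Aldric → Dorin → Elspeth → Harald → Cassia → Isolde.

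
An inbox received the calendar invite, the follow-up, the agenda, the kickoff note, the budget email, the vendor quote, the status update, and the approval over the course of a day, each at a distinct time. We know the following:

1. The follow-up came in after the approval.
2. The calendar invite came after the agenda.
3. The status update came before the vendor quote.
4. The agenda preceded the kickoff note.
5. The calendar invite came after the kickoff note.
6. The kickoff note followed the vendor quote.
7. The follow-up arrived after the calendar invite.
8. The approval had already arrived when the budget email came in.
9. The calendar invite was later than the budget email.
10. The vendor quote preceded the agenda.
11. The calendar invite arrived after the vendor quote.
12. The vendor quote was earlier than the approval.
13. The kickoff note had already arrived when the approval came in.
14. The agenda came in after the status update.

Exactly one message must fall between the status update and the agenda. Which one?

Tracing the constraints gives the status update → the vendor quote → the agenda, so the vendor quote sits after the status update and before the agenda.
No other message is forced both after the status update and before the agenda.

the vendor quote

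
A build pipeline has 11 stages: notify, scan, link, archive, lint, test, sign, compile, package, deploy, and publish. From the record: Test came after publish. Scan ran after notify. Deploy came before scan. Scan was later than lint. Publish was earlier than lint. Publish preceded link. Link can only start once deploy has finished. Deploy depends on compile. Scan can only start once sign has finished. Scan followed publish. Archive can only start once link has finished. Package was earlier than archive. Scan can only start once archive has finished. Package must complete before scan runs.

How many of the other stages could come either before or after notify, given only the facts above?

9

Forced after notify: scan.
That leaves archive, compile, deploy, link, lint, package, publish, sign, and test with no forced order relative to notify — 9.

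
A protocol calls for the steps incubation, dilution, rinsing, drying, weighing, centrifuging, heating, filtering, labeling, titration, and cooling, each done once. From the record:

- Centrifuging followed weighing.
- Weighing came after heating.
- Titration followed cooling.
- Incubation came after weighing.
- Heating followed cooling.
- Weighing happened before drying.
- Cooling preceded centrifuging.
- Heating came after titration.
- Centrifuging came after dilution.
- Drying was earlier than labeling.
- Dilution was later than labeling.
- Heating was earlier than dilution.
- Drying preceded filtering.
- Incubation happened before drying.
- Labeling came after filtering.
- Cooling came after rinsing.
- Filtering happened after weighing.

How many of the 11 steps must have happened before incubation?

5

Directly stated before incubation: weighing.
Cooling reaches incubation via cooling → heating → weighing → incubation.
Heating reaches incubation via heating → weighing → incubation.
Rinsing reaches incubation via rinsing → cooling → heating → weighing → incubation.
Likewise titration reaches incubation by chaining the stated constraints.
That's cooling, heating, rinsing, titration, and weighing — 5 in all.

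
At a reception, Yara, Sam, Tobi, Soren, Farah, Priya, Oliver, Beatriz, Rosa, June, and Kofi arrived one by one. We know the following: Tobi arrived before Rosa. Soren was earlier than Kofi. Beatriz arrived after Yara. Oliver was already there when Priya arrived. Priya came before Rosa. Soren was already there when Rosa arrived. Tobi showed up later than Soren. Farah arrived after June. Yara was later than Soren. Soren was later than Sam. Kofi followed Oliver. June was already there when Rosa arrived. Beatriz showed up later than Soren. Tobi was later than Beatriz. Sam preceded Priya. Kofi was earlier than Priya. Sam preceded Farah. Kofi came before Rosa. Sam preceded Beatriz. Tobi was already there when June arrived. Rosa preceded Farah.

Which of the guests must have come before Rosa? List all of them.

Beatriz, June, Kofi, Oliver, Priya, Sam, Soren, Tobi, Yara

Directly stated before Rosa: June, Kofi, Priya, Soren, and Tobi.
Beatriz reaches Rosa via Beatriz → Tobi → Rosa.
Oliver reaches Rosa via Oliver → Kofi → Rosa.
Sam reaches Rosa via Sam → Soren → Rosa.
Likewise Yara reaches Rosa by chaining the stated constraints.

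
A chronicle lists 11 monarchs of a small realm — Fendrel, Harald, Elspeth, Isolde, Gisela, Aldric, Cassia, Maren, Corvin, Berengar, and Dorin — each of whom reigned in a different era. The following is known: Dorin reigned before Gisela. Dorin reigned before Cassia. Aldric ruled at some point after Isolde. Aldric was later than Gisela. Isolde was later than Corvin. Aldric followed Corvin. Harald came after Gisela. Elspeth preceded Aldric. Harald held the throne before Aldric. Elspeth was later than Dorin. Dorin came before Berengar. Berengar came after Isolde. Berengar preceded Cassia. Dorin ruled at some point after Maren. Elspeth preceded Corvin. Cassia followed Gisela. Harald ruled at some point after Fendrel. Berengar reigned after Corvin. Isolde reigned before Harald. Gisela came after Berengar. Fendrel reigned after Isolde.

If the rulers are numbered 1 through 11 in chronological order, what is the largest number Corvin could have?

4

Corvin must come before Aldric, Berengar, Cassia, Fendrel, Gisela, Harald, and Isolde — 7 rulers forced after them.
Everything else can be placed before Corvin in some valid order, so Corvin can sit as late as position 11 − 7 = 4.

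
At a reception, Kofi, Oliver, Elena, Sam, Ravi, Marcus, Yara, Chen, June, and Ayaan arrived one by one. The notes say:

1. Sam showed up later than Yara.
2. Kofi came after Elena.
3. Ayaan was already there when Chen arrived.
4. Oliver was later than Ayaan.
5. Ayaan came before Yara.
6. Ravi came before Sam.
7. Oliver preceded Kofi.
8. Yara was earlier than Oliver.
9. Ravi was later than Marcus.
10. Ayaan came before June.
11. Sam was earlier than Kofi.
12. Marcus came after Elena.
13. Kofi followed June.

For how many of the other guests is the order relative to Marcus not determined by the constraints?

Forced before Marcus: Elena; forced after Marcus: Kofi, Ravi, and Sam.
That leaves Ayaan, Chen, June, Oliver, and Yara with no forced order relative to Marcus — 5.

5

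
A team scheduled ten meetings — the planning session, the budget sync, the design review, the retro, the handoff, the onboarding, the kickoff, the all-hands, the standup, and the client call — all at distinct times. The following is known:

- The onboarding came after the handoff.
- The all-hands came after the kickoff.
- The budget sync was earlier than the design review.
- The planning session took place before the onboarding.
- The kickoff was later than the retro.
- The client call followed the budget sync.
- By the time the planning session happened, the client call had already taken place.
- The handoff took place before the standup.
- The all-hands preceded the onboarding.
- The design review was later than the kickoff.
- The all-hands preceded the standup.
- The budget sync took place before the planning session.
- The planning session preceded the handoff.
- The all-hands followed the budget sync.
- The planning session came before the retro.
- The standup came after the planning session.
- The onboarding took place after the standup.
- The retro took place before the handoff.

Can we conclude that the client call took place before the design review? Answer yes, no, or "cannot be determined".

yes

Chain the constraints: the client call → the planning session → the retro → the kickoff → the design review. Each link is directly stated, so the client call comes before the design review.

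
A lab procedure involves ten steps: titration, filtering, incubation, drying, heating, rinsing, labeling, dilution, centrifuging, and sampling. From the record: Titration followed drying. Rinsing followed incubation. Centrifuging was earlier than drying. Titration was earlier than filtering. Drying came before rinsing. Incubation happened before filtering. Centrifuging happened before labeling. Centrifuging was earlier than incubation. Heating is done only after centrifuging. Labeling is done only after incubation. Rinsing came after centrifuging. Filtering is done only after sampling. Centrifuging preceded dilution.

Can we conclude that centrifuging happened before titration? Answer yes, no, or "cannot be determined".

yes

Chain the constraints: centrifuging → drying → titration. Each link is directly stated, so centrifuging comes before titration.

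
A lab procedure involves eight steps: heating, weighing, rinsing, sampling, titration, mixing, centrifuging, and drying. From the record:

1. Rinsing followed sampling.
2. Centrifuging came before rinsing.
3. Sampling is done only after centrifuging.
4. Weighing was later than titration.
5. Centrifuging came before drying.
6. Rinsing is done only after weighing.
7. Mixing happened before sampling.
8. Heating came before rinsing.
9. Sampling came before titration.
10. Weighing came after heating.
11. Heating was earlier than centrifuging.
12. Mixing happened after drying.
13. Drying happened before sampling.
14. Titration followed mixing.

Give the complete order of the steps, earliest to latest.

heating, centrifuging, drying, mixing, sampling, titration, weighing, rinsing

The constraints fix every adjacent pair, so only one ordering works:
heating → centrifuging → drying → mixing → sampling → titration → weighing → rinsing.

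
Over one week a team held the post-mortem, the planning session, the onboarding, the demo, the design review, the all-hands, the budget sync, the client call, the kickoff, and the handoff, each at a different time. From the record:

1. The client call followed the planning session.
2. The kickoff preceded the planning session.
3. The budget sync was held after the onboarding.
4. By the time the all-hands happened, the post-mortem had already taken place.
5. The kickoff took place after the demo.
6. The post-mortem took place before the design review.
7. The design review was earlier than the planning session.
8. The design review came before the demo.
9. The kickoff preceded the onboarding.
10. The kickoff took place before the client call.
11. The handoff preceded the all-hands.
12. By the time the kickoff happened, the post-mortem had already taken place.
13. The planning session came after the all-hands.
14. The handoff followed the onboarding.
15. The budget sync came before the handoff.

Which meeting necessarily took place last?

Every other meeting has a chain of constraints placing it before the client call, so the client call is last.

the client call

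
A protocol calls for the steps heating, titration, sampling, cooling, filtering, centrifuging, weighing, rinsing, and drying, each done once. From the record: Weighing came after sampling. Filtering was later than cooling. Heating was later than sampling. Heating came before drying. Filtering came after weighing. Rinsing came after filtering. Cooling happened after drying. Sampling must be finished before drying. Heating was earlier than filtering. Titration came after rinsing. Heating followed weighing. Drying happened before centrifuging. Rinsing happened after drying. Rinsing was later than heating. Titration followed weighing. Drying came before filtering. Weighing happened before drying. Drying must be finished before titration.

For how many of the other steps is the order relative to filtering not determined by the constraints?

1

Forced before filtering: cooling, drying, heating, sampling, and weighing; forced after filtering: rinsing and titration.
That leaves centrifuging with no forced order relative to filtering — 1.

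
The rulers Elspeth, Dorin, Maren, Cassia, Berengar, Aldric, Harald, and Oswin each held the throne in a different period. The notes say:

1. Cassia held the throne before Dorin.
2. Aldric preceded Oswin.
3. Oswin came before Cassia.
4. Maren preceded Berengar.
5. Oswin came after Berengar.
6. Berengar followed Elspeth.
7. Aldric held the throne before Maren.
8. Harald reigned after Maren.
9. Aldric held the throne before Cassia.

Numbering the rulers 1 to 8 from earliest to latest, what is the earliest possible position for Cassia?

6

Aldric, Berengar, Elspeth, Maren, and Oswin must all come before Cassia — 5 forced predecessors.
Nothing else is forced ahead of Cassia, so their earliest slot is position 5 + 1 = 6.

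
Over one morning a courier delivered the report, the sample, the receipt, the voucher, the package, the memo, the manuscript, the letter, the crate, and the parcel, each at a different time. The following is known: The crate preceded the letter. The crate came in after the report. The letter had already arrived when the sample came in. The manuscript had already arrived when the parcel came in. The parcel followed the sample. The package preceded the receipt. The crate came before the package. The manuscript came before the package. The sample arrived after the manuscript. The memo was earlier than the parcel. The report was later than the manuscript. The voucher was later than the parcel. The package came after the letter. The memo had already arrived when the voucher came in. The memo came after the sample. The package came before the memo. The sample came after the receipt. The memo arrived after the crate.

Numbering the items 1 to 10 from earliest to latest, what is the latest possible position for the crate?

3

The crate must come before the letter, the memo, the package, the parcel, the receipt, the sample, and the voucher — 7 items forced after it.
Everything else can be placed before the crate in some valid order, so the crate can sit as late as position 10 − 7 = 3.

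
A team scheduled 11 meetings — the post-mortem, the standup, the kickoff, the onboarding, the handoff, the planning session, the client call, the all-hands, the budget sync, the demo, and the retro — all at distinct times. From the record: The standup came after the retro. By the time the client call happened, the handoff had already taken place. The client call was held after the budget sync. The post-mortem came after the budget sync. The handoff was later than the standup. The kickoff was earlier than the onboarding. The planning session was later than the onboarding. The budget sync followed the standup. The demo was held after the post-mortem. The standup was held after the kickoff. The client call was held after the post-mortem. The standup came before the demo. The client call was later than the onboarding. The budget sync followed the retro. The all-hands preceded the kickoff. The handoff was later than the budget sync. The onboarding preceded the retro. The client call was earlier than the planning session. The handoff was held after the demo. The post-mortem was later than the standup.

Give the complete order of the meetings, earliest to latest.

the all-hands, the kickoff, the onboarding, the retro, the standup, the budget sync, the post-mortem, the demo, the handoff, the client call, the planning session

The constraints fix every adjacent pair, so only one ordering works:
the all-hands → the kickoff → the onboarding → the retro → the standup → the budget sync → the post-mortem → the demo → the handoff → the client call → the planning session.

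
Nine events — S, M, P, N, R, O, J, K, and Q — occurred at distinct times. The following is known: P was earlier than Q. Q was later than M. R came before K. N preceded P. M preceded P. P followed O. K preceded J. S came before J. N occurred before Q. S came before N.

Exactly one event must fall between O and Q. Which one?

P

Tracing the constraints gives O → P → Q, so P sits after O and before Q.
No other event is forced both after O and before Q.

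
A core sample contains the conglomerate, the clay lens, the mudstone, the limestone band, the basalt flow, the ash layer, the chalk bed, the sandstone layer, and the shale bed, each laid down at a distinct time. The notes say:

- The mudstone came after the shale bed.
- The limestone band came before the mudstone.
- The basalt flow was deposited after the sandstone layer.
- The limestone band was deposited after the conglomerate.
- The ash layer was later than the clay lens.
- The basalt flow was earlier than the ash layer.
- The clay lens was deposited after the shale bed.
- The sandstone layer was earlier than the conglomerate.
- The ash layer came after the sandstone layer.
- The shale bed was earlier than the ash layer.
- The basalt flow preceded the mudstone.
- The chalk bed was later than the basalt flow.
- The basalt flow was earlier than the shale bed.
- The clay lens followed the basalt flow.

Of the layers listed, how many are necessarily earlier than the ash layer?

4

Directly stated before the ash layer: the basalt flow, the clay lens, the sandstone layer, and the shale bed.
No chain forces the chalk bed (or any of the others) ahead of the ash layer.
That's the basalt flow, the clay lens, the sandstone layer, and the shale bed — 4 in all.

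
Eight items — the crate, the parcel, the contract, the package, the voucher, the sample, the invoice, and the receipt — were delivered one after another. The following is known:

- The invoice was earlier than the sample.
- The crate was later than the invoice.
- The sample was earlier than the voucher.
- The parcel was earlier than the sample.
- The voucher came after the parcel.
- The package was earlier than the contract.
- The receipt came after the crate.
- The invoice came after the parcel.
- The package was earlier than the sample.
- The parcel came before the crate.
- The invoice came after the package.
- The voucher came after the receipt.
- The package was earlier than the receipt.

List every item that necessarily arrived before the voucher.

Directly stated before the voucher: the parcel, the receipt, and the sample.
The crate reaches the voucher via the crate → the receipt → the voucher.
The invoice reaches the voucher via the invoice → the sample → the voucher.
The package reaches the voucher via the package → the sample → the voucher.
No chain forces the contract ahead of the voucher.

the crate, the invoice, the package, the parcel, the receipt, the sample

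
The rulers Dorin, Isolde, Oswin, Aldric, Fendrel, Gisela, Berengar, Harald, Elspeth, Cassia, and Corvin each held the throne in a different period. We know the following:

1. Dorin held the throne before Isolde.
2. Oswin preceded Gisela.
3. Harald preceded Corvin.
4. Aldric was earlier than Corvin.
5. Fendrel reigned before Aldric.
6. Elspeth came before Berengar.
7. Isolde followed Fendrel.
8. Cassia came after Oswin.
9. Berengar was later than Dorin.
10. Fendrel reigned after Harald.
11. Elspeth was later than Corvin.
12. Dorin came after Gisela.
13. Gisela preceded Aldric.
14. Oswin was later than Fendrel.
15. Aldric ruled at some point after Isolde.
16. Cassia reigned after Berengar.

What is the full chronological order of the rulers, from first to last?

The constraints fix every adjacent pair, so only one ordering works:
Harald → Fendrel → Oswin → Gisela → Dorin → Isolde → Aldric → Corvin → Elspeth → Berengar → Cassia.

Harald, Fendrel, Oswin, Gisela, Dorin, Isolde, Aldric, Corvin, Elspeth, Berengar, Cassia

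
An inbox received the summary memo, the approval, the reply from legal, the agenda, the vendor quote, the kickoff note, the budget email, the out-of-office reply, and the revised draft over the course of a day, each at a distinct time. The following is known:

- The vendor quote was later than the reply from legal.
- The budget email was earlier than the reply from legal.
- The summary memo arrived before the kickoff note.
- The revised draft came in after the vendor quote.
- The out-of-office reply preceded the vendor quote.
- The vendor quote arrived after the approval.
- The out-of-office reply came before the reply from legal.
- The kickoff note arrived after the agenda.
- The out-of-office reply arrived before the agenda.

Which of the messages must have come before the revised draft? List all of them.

the approval, the budget email, the out-of-office reply, the reply from legal, the vendor quote

Directly stated before the revised draft: the vendor quote.
The approval reaches the revised draft via the approval → the vendor quote → the revised draft.
The budget email reaches the revised draft via the budget email → the reply from legal → the vendor quote → the revised draft.
The out-of-office reply reaches the revised draft via the out-of-office reply → the vendor quote → the revised draft.
Likewise the reply from legal reaches the revised draft by chaining the stated constraints.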